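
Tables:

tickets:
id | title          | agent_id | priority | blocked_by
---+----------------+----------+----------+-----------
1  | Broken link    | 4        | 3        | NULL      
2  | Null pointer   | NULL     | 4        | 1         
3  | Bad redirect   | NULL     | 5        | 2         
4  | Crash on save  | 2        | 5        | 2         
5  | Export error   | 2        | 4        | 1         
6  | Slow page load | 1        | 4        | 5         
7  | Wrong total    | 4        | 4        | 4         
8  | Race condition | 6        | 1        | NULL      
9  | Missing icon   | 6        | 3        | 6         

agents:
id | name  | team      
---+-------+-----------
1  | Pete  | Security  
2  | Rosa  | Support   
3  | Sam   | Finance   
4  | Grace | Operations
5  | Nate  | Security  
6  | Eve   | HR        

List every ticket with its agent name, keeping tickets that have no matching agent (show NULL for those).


LEFT JOIN keeps every row from tickets (the left table); where agent_id has no match in agents, the agent columns become NULL. Walk through each ticket:
  - ticket 1 (Broken link): agent_id=4 -> matches Grace
  - ticket 2 (Null pointer): agent_id=NULL, no match -> kept with NULL
  - ticket 3 (Bad redirect): agent_id=NULL, no match -> kept with NULL
  - ticket 4 (Crash on save): agent_id=2 -> matches Rosa
  - ticket 5 (Export error): agent_id=2 -> matches Rosa
  - ticket 6 (Slow page load): agent_id=1 -> matches Pete
  - ticket 7 (Wrong total): agent_id=4 -> matches Grace
  - ticket 8 (Race condition): agent_id=6 -> matches Eve
  - ticket 9 (Missing icon): agent_id=6 -> matches Eve
All 9 rows appear; 2 have NULL agent.

SQL:
SELECT a.title, b.name AS agent
FROM tickets a
LEFT JOIN agents b ON a.agent_id = b.id

Result:
title          | agent
---------------+------
Broken link    | Grace
Null pointer   | NULL 
Bad redirect   | NULL 
Crash on save  | Rosa 
Export error   | Rosa 
Slow page load | Pete 
Wrong total    | Grace
Race condition | Eve  
Missing icon   | Eve  


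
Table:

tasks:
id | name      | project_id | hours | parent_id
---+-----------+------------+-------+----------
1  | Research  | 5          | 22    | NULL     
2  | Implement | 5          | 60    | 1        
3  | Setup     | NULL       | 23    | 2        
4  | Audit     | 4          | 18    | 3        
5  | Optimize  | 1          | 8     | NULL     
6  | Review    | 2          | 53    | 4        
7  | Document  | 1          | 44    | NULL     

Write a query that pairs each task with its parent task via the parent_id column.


This is a self-join: tasks is joined to a second copy of itself, matching each row's parent_id to another row's id. Use LEFT JOIN so rows with parent_id=NULL are kept.
  - task 1 (Research): parent_id=NULL -> NULL
  - task 2 (Implement): parent_id=1 -> Research
  - task 3 (Setup): parent_id=2 -> Implement
  - task 4 (Audit): parent_id=3 -> Setup
  - task 5 (Optimize): parent_id=NULL -> NULL
  - task 6 (Review): parent_id=4 -> Audit
  - task 7 (Document): parent_id=NULL -> NULL

SQL:
SELECT a.name AS item, b.name AS parent
FROM tasks a
LEFT JOIN tasks b ON a.parent_id = b.id

Result:
item      | parent   
----------+----------
Research  | NULL     
Implement | Research 
Setup     | Implement
Audit     | Setup    
Optimize  | NULL     
Review    | Audit    
Document  | NULL     


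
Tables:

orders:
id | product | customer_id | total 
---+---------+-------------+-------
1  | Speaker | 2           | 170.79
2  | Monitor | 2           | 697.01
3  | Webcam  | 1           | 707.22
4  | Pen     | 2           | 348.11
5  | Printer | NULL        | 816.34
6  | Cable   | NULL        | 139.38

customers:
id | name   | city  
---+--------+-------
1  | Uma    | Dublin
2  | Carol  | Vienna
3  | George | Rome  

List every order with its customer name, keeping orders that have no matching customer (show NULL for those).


LEFT JOIN keeps every row from orders (the left table); where customer_id has no match in customers, the customer columns become NULL. Walk through each order:
  - order 1 (Speaker): customer_id=2 -> matches Carol
  - order 2 (Monitor): customer_id=2 -> matches Carol
  - order 3 (Webcam): customer_id=1 -> matches Uma
  - order 4 (Pen): customer_id=2 -> matches Carol
  - order 5 (Printer): customer_id=NULL, no match -> kept with NULL
  - order 6 (Cable): customer_id=NULL, no match -> kept with NULL
All 6 rows appear; 2 have NULL customer.

SQL:
SELECT a.product, b.name AS customer
FROM orders a
LEFT JOIN customers b ON a.customer_id = b.id

Result:
product | customer
--------+---------
Speaker | Carol   
Monitor | Carol   
Webcam  | Uma     
Pen     | Carol   
Printer | NULL    
Cable   | NULL    


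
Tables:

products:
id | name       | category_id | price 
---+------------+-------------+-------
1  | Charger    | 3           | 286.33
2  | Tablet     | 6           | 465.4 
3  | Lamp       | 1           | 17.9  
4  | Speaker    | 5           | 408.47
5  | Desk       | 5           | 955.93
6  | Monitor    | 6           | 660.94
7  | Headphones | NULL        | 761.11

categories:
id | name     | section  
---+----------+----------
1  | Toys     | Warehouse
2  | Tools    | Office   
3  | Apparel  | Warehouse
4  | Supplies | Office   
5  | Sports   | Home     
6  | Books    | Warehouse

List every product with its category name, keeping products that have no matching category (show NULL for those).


LEFT JOIN keeps every row from products (the left table); where category_id has no match in categories, the category columns become NULL. Walk through each product:
  - product 1 (Charger): category_id=3 -> matches Apparel
  - product 2 (Tablet): category_id=6 -> matches Books
  - product 3 (Lamp): category_id=1 -> matches Toys
  - product 4 (Speaker): category_id=5 -> matches Sports
  - product 5 (Desk): category_id=5 -> matches Sports
  - product 6 (Monitor): category_id=6 -> matches Books
  - product 7 (Headphones): category_id=NULL, no match -> kept with NULL
All 7 rows appear; 1 has NULL category.

SQL:
SELECT a.name, b.name AS category
FROM products a
LEFT JOIN categories b ON a.category_id = b.id

Result:
name       | category
-----------+---------
Charger    | Apparel 
Tablet     | Books   
Lamp       | Toys    
Speaker    | Sports  
Desk       | Sports  
Monitor    | Books   
Headphones | NULL    


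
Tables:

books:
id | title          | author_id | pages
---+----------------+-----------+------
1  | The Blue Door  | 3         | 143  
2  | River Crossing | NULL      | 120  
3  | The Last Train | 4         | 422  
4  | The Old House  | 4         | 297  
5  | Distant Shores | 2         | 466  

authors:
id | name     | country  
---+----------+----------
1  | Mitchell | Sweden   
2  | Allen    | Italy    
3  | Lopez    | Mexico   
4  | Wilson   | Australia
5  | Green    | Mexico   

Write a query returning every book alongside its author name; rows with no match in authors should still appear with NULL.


LEFT JOIN keeps every row from books (the left table); where author_id has no match in authors, the author columns become NULL. Walk through each book:
  - book 1 (The Blue Door): author_id=3 -> matches Lopez
  - book 2 (River Crossing): author_id=NULL, no match -> kept with NULL
  - book 3 (The Last Train): author_id=4 -> matches Wilson
  - book 4 (The Old House): author_id=4 -> matches Wilson
  - book 5 (Distant Shores): author_id=2 -> matches Allen
All 5 rows appear; 1 has NULL author.

SQL:
SELECT a.title, b.name AS author
FROM books a
LEFT JOIN authors b ON a.author_id = b.id

Result:
title          | author
---------------+-------
The Blue Door  | Lopez 
River Crossing | NULL  
The Last Train | Wilson
The Old House  | Wilson
Distant Shores | Allen 


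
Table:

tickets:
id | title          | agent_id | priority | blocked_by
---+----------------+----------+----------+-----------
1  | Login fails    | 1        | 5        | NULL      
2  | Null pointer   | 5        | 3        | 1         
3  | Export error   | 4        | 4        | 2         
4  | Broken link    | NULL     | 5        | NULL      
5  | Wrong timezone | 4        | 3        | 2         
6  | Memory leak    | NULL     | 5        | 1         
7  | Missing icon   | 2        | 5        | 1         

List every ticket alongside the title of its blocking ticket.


This is a self-join: tickets is joined to a second copy of itself, matching each row's blocked_by to another row's id. Use LEFT JOIN so rows with blocked_by=NULL are kept.
  - ticket 1 (Login fails): blocked_by=NULL -> NULL
  - ticket 2 (Null pointer): blocked_by=1 -> Login fails
  - ticket 3 (Export error): blocked_by=2 -> Null pointer
  - ticket 4 (Broken link): blocked_by=NULL -> NULL
  - ticket 5 (Wrong timezone): blocked_by=2 -> Null pointer
  - ticket 6 (Memory leak): blocked_by=1 -> Login fails
  - ticket 7 (Missing icon): blocked_by=1 -> Login fails

SQL:
SELECT a.title AS item, b.title AS blocked_by
FROM tickets a
LEFT JOIN tickets b ON a.blocked_by = b.id

Result:
item           | blocked_by  
---------------+-------------
Login fails    | NULL        
Null pointer   | Login fails 
Export error   | Null pointer
Broken link    | NULL        
Wrong timezone | Null pointer
Memory leak    | Login fails 
Missing icon   | Login fails 


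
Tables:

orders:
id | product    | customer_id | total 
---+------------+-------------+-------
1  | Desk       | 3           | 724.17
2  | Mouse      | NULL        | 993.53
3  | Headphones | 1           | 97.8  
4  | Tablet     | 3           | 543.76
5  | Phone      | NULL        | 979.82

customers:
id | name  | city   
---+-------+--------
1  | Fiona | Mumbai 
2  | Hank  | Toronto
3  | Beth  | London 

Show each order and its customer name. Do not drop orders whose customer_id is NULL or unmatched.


LEFT JOIN keeps every row from orders (the left table); where customer_id has no match in customers, the customer columns become NULL. Walk through each order:
  - order 1 (Desk): customer_id=3 -> matches Beth
  - order 2 (Mouse): customer_id=NULL, no match -> kept with NULL
  - order 3 (Headphones): customer_id=1 -> matches Fiona
  - order 4 (Tablet): customer_id=3 -> matches Beth
  - order 5 (Phone): customer_id=NULL, no match -> kept with NULL
All 5 rows appear; 2 have NULL customer.

SQL:
SELECT a.product, b.name AS customer
FROM orders a
LEFT JOIN customers b ON a.customer_id = b.id

Result:
product    | customer
-----------+---------
Desk       | Beth    
Mouse      | NULL    
Headphones | Fiona   
Tablet     | Beth    
Phone      | NULL    


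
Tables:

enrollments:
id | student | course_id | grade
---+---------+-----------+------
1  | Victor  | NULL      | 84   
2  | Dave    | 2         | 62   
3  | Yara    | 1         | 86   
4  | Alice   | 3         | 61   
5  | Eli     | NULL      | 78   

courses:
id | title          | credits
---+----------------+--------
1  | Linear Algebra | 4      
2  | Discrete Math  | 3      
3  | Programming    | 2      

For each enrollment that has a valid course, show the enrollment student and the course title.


INNER JOIN keeps only enrollments rows whose course_id matches an id in courses. Walk through each enrollment:
  - enrollment 1 (Victor): course_id=NULL, no match -> dropped
  - enrollment 2 (Dave): course_id=2 -> matches Discrete Math
  - enrollment 3 (Yara): course_id=1 -> matches Linear Algebra
  - enrollment 4 (Alice): course_id=3 -> matches Programming
  - enrollment 5 (Eli): course_id=NULL, no match -> dropped
So 2 of 5 rows are dropped.

SQL:
SELECT a.student, b.title AS course
FROM enrollments a
INNER JOIN courses b ON a.course_id = b.id

Result:
student | course        
--------+---------------
Dave    | Discrete Math 
Yara    | Linear Algebra
Alice   | Programming   


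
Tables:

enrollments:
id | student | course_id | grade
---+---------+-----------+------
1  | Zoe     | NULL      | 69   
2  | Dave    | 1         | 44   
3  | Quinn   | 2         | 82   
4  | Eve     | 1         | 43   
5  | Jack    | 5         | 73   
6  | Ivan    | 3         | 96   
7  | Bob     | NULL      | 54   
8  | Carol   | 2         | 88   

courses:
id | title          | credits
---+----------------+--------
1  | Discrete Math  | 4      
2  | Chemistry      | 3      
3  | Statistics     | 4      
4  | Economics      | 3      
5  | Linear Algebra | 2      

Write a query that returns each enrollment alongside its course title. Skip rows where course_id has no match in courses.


INNER JOIN keeps only enrollments rows whose course_id matches an id in courses. Walk through each enrollment:
  - enrollment 1 (Zoe): course_id=NULL, no match -> dropped
  - enrollment 2 (Dave): course_id=1 -> matches Discrete Math
  - enrollment 3 (Quinn): course_id=2 -> matches Chemistry
  - enrollment 4 (Eve): course_id=1 -> matches Discrete Math
  - enrollment 5 (Jack): course_id=5 -> matches Linear Algebra
  - enrollment 6 (Ivan): course_id=3 -> matches Statistics
  - enrollment 7 (Bob): course_id=NULL, no match -> dropped
  - enrollment 8 (Carol): course_id=2 -> matches Chemistry
So 2 of 8 rows are dropped.

SQL:
SELECT a.student, b.title AS course
FROM enrollments a
INNER JOIN courses b ON a.course_id = b.id

Result:
student | course        
--------+---------------
Dave    | Discrete Math 
Quinn   | Chemistry     
Eve     | Discrete Math 
Jack    | Linear Algebra
Ivan    | Statistics    
Carol   | Chemistry     


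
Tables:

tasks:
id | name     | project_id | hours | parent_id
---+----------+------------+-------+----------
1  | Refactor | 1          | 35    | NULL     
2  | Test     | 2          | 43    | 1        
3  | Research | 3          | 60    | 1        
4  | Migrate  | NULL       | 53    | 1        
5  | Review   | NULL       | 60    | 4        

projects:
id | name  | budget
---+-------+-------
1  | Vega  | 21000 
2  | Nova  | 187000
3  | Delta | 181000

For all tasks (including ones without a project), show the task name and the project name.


LEFT JOIN keeps every row from tasks (the left table); where project_id has no match in projects, the project columns become NULL. Walk through each task:
  - task 1 (Refactor): project_id=1 -> matches Vega
  - task 2 (Test): project_id=2 -> matches Nova
  - task 3 (Research): project_id=3 -> matches Delta
  - task 4 (Migrate): project_id=NULL, no match -> kept with NULL
  - task 5 (Review): project_id=NULL, no match -> kept with NULL
All 5 rows appear; 2 have NULL project.

SQL:
SELECT a.name, b.name AS project
FROM tasks a
LEFT JOIN projects b ON a.project_id = b.id

Result:
name     | project
---------+--------
Refactor | Vega   
Test     | Nova   
Research | Delta  
Migrate  | NULL   
Review   | NULL   


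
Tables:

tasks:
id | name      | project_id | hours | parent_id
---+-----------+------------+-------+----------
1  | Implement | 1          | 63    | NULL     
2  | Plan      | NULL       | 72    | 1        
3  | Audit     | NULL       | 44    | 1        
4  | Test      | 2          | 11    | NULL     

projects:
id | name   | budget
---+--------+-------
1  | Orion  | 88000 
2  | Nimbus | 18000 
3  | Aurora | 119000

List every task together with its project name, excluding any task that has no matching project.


INNER JOIN keeps only tasks rows whose project_id matches an id in projects. Walk through each task:
  - task 1 (Implement): project_id=1 -> matches Orion
  - task 2 (Plan): project_id=NULL, no match -> dropped
  - task 3 (Audit): project_id=NULL, no match -> dropped
  - task 4 (Test): project_id=2 -> matches Nimbus
So 2 of 4 rows are dropped.

SQL:
SELECT a.name, b.name AS project
FROM tasks a
INNER JOIN projects b ON a.project_id = b.id

Result:
name      | project
----------+--------
Implement | Orion  
Test      | Nimbus 


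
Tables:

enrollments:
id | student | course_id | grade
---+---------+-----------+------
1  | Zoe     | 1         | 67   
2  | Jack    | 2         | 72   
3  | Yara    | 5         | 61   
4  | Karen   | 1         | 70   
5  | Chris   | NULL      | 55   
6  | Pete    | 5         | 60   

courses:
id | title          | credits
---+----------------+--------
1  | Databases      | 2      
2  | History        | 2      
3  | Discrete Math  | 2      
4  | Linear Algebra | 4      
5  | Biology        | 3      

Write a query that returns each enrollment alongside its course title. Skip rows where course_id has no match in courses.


INNER JOIN keeps only enrollments rows whose course_id matches an id in courses. Walk through each enrollment:
  - enrollment 1 (Zoe): course_id=1 -> matches Databases
  - enrollment 2 (Jack): course_id=2 -> matches History
  - enrollment 3 (Yara): course_id=5 -> matches Biology
  - enrollment 4 (Karen): course_id=1 -> matches Databases
  - enrollment 5 (Chris): course_id=NULL, no match -> dropped
  - enrollment 6 (Pete): course_id=5 -> matches Biology
So 1 of 6 rows is dropped.

SQL:
SELECT a.student, b.title AS course
FROM enrollments a
INNER JOIN courses b ON a.course_id = b.id

Result:
student | course   
--------+----------
Zoe     | Databases
Jack    | History  
Yara    | Biology  
Karen   | Databases
Pete    | Biology  


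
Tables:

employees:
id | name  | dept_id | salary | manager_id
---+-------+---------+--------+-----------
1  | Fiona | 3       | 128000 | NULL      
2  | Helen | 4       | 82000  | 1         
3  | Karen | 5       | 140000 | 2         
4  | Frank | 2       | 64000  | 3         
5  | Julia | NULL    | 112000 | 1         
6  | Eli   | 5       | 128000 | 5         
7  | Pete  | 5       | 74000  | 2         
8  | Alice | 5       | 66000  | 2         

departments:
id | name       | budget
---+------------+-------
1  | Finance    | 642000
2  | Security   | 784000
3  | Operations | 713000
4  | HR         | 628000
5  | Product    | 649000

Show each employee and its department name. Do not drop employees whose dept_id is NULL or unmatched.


LEFT JOIN keeps every row from employees (the left table); where dept_id has no match in departments, the department columns become NULL. Walk through each employee:
  - employee 1 (Fiona): dept_id=3 -> matches Operations
  - employee 2 (Helen): dept_id=4 -> matches HR
  - employee 3 (Karen): dept_id=5 -> matches Product
  - employee 4 (Frank): dept_id=2 -> matches Security
  - employee 5 (Julia): dept_id=NULL, no match -> kept with NULL
  - employee 6 (Eli): dept_id=5 -> matches Product
  - employee 7 (Pete): dept_id=5 -> matches Product
  - employee 8 (Alice): dept_id=5 -> matches Product
All 8 rows appear; 1 has NULL department.

SQL:
SELECT a.name, b.name AS department
FROM employees a
LEFT JOIN departments b ON a.dept_id = b.id

Result:
name  | department
------+-----------
Fiona | Operations
Helen | HR        
Karen | Product   
Frank | Security  
Julia | NULL      
Eli   | Product   
Pete  | Product   
Alice | Product   


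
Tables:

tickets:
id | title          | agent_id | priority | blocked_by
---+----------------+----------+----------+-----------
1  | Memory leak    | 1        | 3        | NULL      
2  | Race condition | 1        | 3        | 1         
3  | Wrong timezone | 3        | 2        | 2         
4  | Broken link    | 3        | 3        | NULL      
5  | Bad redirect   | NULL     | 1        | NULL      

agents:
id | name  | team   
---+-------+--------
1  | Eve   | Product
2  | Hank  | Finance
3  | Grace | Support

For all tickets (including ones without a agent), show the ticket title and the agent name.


LEFT JOIN keeps every row from tickets (the left table); where agent_id has no match in agents, the agent columns become NULL. Walk through each ticket:
  - ticket 1 (Memory leak): agent_id=1 -> matches Eve
  - ticket 2 (Race condition): agent_id=1 -> matches Eve
  - ticket 3 (Wrong timezone): agent_id=3 -> matches Grace
  - ticket 4 (Broken link): agent_id=3 -> matches Grace
  - ticket 5 (Bad redirect): agent_id=NULL, no match -> kept with NULL
All 5 rows appear; 1 has NULL agent.

SQL:
SELECT a.title, b.name AS agent
FROM tickets a
LEFT JOIN agents b ON a.agent_id = b.id

Result:
title          | agent
---------------+------
Memory leak    | Eve  
Race condition | Eve  
Wrong timezone | Grace
Broken link    | Grace
Bad redirect   | NULL 


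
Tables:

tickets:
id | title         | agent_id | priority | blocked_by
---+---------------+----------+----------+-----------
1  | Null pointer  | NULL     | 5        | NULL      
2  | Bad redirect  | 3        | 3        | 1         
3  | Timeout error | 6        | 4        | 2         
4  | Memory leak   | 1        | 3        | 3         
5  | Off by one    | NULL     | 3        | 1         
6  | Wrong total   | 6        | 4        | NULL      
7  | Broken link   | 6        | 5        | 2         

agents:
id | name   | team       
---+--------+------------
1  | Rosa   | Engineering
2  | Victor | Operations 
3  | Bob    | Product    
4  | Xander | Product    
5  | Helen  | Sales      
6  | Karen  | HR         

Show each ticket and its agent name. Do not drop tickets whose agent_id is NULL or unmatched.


LEFT JOIN keeps every row from tickets (the left table); where agent_id has no match in agents, the agent columns become NULL. Walk through each ticket:
  - ticket 1 (Null pointer): agent_id=NULL, no match -> kept with NULL
  - ticket 2 (Bad redirect): agent_id=3 -> matches Bob
  - ticket 3 (Timeout error): agent_id=6 -> matches Karen
  - ticket 4 (Memory leak): agent_id=1 -> matches Rosa
  - ticket 5 (Off by one): agent_id=NULL, no match -> kept with NULL
  - ticket 6 (Wrong total): agent_id=6 -> matches Karen
  - ticket 7 (Broken link): agent_id=6 -> matches Karen
All 7 rows appear; 2 have NULL agent.

SQL:
SELECT a.title, b.name AS agent
FROM tickets a
LEFT JOIN agents b ON a.agent_id = b.id

Result:
title         | agent
--------------+------
Null pointer  | NULL 
Bad redirect  | Bob  
Timeout error | Karen
Memory leak   | Rosa 
Off by one    | NULL 
Wrong total   | Karen
Broken link   | Karen


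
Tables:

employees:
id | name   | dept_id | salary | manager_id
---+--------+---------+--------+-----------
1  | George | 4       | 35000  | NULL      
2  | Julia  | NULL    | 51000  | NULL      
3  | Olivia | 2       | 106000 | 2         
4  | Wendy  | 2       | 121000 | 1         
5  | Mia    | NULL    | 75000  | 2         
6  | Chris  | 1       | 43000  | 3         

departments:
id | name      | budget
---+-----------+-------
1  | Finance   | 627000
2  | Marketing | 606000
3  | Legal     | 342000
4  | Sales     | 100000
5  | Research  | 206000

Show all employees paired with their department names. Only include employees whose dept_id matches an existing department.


INNER JOIN keeps only employees rows whose dept_id matches an id in departments. Walk through each employee:
  - employee 1 (George): dept_id=4 -> matches Sales
  - employee 2 (Julia): dept_id=NULL, no match -> dropped
  - employee 3 (Olivia): dept_id=2 -> matches Marketing
  - employee 4 (Wendy): dept_id=2 -> matches Marketing
  - employee 5 (Mia): dept_id=NULL, no match -> dropped
  - employee 6 (Chris): dept_id=1 -> matches Finance
So 2 of 6 rows are dropped.

SQL:
SELECT a.name, b.name AS department
FROM employees a
INNER JOIN departments b ON a.dept_id = b.id

Result:
name   | department
-------+-----------
George | Sales     
Olivia | Marketing 
Wendy  | Marketing 
Chris  | Finance   


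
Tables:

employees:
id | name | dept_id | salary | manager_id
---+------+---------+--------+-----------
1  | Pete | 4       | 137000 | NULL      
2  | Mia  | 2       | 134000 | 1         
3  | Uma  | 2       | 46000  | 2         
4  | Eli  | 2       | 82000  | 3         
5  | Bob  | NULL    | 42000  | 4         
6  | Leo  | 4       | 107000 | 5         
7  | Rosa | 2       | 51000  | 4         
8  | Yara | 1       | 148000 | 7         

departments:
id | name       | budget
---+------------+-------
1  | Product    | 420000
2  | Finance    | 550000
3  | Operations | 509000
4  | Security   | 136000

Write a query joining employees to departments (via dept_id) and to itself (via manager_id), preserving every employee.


Two LEFT JOINs from the same base table employees: one to departments via dept_id, one to employees itself via manager_id. Both are LEFT so every employee is preserved.
Match against departments:
  - employee 1 (Pete): dept_id=4 -> matches Security
  - employee 2 (Mia): dept_id=2 -> matches Finance
  - employee 3 (Uma): dept_id=2 -> matches Finance
  - employee 4 (Eli): dept_id=2 -> matches Finance
  - employee 5 (Bob): dept_id=NULL, no match -> kept with NULL
  - employee 6 (Leo): dept_id=4 -> matches Security
  - employee 7 (Rosa): dept_id=2 -> matches Finance
  - employee 8 (Yara): dept_id=1 -> matches Product
Match against employees (self):
  - employee 1 (Pete): manager_id=NULL -> NULL
  - employee 2 (Mia): manager_id=1 -> Pete
  - employee 3 (Uma): manager_id=2 -> Mia
  - employee 4 (Eli): manager_id=3 -> Uma
  - employee 5 (Bob): manager_id=4 -> Eli
  - employee 6 (Leo): manager_id=5 -> Bob
  - employee 7 (Rosa): manager_id=4 -> Eli
  - employee 8 (Yara): manager_id=7 -> Rosa

SQL:
SELECT a.name, b.name AS department, c.name AS manager
FROM employees a
LEFT JOIN departments b ON a.dept_id = b.id
LEFT JOIN employees c ON a.manager_id = c.id

Result:
name | department | manager
-----+------------+--------
Pete | Security   | NULL   
Mia  | Finance    | Pete   
Uma  | Finance    | Mia    
Eli  | Finance    | Uma    
Bob  | NULL       | Eli    
Leo  | Security   | Bob    
Rosa | Finance    | Eli    
Yara | Product    | Rosa   


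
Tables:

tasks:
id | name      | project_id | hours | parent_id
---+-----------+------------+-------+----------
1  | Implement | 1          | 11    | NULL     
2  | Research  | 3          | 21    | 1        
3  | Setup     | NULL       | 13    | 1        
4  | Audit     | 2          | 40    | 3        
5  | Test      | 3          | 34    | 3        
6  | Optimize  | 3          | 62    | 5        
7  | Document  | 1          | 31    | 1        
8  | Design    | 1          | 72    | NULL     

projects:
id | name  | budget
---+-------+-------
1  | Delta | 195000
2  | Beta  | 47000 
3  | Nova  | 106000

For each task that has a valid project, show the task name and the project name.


INNER JOIN keeps only tasks rows whose project_id matches an id in projects. Walk through each task:
  - task 1 (Implement): project_id=1 -> matches Delta
  - task 2 (Research): project_id=3 -> matches Nova
  - task 3 (Setup): project_id=NULL, no match -> dropped
  - task 4 (Audit): project_id=2 -> matches Beta
  - task 5 (Test): project_id=3 -> matches Nova
  - task 6 (Optimize): project_id=3 -> matches Nova
  - task 7 (Document): project_id=1 -> matches Delta
  - task 8 (Design): project_id=1 -> matches Delta
So 1 of 8 rows is dropped.

SQL:
SELECT a.name, b.name AS project
FROM tasks a
INNER JOIN projects b ON a.project_id = b.id

Result:
name      | project
----------+--------
Implement | Delta  
Research  | Nova   
Audit     | Beta   
Test      | Nova   
Optimize  | Nova   
Document  | Delta  
Design    | Delta  


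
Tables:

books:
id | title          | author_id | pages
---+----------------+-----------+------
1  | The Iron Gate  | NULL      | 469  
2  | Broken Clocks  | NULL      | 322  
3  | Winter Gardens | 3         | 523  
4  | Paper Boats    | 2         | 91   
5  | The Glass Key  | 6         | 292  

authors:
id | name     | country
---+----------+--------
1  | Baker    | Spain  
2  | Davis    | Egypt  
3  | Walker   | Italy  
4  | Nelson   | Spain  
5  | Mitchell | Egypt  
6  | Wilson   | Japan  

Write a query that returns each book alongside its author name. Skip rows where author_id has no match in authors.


INNER JOIN keeps only books rows whose author_id matches an id in authors. Walk through each book:
  - book 1 (The Iron Gate): author_id=NULL, no match -> dropped
  - book 2 (Broken Clocks): author_id=NULL, no match -> dropped
  - book 3 (Winter Gardens): author_id=3 -> matches Walker
  - book 4 (Paper Boats): author_id=2 -> matches Davis
  - book 5 (The Glass Key): author_id=6 -> matches Wilson
So 2 of 5 rows are dropped.

SQL:
SELECT a.title, b.name AS author
FROM books a
INNER JOIN authors b ON a.author_id = b.id

Result:
title          | author
---------------+-------
Winter Gardens | Walker
Paper Boats    | Davis 
The Glass Key  | Wilson


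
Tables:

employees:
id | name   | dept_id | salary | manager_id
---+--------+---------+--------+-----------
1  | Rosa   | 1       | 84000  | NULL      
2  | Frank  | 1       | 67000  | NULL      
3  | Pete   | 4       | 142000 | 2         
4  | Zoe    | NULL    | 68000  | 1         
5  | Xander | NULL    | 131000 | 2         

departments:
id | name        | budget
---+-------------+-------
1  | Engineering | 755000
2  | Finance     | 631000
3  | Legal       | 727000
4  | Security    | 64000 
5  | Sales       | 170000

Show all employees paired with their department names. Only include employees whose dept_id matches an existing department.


INNER JOIN keeps only employees rows whose dept_id matches an id in departments. Walk through each employee:
  - employee 1 (Rosa): dept_id=1 -> matches Engineering
  - employee 2 (Frank): dept_id=1 -> matches Engineering
  - employee 3 (Pete): dept_id=4 -> matches Security
  - employee 4 (Zoe): dept_id=NULL, no match -> dropped
  - employee 5 (Xander): dept_id=NULL, no match -> dropped
So 2 of 5 rows are dropped.

SQL:
SELECT a.name, b.name AS department
FROM employees a
INNER JOIN departments b ON a.dept_id = b.id

Result:
name  | department 
------+------------
Rosa  | Engineering
Frank | Engineering
Pete  | Security   


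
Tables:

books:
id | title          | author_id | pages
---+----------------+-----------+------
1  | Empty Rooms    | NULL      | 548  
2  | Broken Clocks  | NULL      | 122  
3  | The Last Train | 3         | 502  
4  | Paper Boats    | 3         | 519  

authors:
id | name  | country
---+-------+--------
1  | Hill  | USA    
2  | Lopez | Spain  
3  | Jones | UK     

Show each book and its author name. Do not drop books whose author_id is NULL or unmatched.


LEFT JOIN keeps every row from books (the left table); where author_id has no match in authors, the author columns become NULL. Walk through each book:
  - book 1 (Empty Rooms): author_id=NULL, no match -> kept with NULL
  - book 2 (Broken Clocks): author_id=NULL, no match -> kept with NULL
  - book 3 (The Last Train): author_id=3 -> matches Jones
  - book 4 (Paper Boats): author_id=3 -> matches Jones
All 4 rows appear; 2 have NULL author.

SQL:
SELECT a.title, b.name AS author
FROM books a
LEFT JOIN authors b ON a.author_id = b.id

Result:
title          | author
---------------+-------
Empty Rooms    | NULL  
Broken Clocks  | NULL  
The Last Train | Jones 
Paper Boats    | Jones 


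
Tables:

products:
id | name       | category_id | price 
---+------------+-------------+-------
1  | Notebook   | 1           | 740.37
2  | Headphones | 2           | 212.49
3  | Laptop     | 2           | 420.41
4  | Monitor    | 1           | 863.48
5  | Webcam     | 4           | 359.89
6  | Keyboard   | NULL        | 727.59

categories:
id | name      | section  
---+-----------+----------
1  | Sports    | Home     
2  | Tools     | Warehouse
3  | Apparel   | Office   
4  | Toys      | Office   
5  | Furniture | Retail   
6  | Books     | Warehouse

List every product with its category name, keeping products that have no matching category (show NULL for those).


LEFT JOIN keeps every row from products (the left table); where category_id has no match in categories, the category columns become NULL. Walk through each product:
  - product 1 (Notebook): category_id=1 -> matches Sports
  - product 2 (Headphones): category_id=2 -> matches Tools
  - product 3 (Laptop): category_id=2 -> matches Tools
  - product 4 (Monitor): category_id=1 -> matches Sports
  - product 5 (Webcam): category_id=4 -> matches Toys
  - product 6 (Keyboard): category_id=NULL, no match -> kept with NULL
All 6 rows appear; 1 has NULL category.

SQL:
SELECT a.name, b.name AS category
FROM products a
LEFT JOIN categories b ON a.category_id = b.id

Result:
name       | category
-----------+---------
Notebook   | Sports  
Headphones | Tools   
Laptop     | Tools   
Monitor    | Sports  
Webcam     | Toys    
Keyboard   | NULL    


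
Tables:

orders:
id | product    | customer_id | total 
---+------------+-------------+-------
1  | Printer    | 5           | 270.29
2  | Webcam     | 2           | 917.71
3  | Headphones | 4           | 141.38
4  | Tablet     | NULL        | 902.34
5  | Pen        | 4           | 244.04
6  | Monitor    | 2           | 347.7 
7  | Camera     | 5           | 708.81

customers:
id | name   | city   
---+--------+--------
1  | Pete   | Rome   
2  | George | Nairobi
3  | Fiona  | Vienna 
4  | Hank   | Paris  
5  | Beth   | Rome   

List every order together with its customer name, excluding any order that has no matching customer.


INNER JOIN keeps only orders rows whose customer_id matches an id in customers. Walk through each order:
  - order 1 (Printer): customer_id=5 -> matches Beth
  - order 2 (Webcam): customer_id=2 -> matches George
  - order 3 (Headphones): customer_id=4 -> matches Hank
  - order 4 (Tablet): customer_id=NULL, no match -> dropped
  - order 5 (Pen): customer_id=4 -> matches Hank
  - order 6 (Monitor): customer_id=2 -> matches George
  - order 7 (Camera): customer_id=5 -> matches Beth
So 1 of 7 rows is dropped.

SQL:
SELECT a.product, b.name AS customer
FROM orders a
INNER JOIN customers b ON a.customer_id = b.id

Result:
product    | customer
-----------+---------
Printer    | Beth    
Webcam     | George  
Headphones | Hank    
Pen        | Hank    
Monitor    | George  
Camera     | Beth    


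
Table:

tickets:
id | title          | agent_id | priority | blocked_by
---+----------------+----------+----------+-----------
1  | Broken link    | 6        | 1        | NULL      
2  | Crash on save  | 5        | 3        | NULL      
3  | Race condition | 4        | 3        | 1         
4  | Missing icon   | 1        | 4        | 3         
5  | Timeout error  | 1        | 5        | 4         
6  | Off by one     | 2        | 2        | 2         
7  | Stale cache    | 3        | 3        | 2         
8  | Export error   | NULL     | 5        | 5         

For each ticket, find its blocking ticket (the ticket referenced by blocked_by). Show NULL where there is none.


This is a self-join: tickets is joined to a second copy of itself, matching each row's blocked_by to another row's id. Use LEFT JOIN so rows with blocked_by=NULL are kept.
  - ticket 1 (Broken link): blocked_by=NULL -> NULL
  - ticket 2 (Crash on save): blocked_by=NULL -> NULL
  - ticket 3 (Race condition): blocked_by=1 -> Broken link
  - ticket 4 (Missing icon): blocked_by=3 -> Race condition
  - ticket 5 (Timeout error): blocked_by=4 -> Missing icon
  - ticket 6 (Off by one): blocked_by=2 -> Crash on save
  - ticket 7 (Stale cache): blocked_by=2 -> Crash on save
  - ticket 8 (Export error): blocked_by=5 -> Timeout error

SQL:
SELECT a.title AS item, b.title AS blocked_by
FROM tickets a
LEFT JOIN tickets b ON a.blocked_by = b.id

Result:
item           | blocked_by    
---------------+---------------
Broken link    | NULL          
Crash on save  | NULL          
Race condition | Broken link   
Missing icon   | Race condition
Timeout error  | Missing icon  
Off by one     | Crash on save 
Stale cache    | Crash on save 
Export error   | Timeout error 


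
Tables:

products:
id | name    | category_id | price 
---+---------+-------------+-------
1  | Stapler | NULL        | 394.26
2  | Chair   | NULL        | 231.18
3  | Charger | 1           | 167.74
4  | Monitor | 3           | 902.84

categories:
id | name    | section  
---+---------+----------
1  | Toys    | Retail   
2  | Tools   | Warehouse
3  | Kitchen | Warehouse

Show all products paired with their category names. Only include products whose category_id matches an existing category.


INNER JOIN keeps only products rows whose category_id matches an id in categories. Walk through each product:
  - product 1 (Stapler): category_id=NULL, no match -> dropped
  - product 2 (Chair): category_id=NULL, no match -> dropped
  - product 3 (Charger): category_id=1 -> matches Toys
  - product 4 (Monitor): category_id=3 -> matches Kitchen
So 2 of 4 rows are dropped.

SQL:
SELECT a.name, b.name AS category
FROM products a
INNER JOIN categories b ON a.category_id = b.id

Result:
name    | category
--------+---------
Charger | Toys    
Monitor | Kitchen 


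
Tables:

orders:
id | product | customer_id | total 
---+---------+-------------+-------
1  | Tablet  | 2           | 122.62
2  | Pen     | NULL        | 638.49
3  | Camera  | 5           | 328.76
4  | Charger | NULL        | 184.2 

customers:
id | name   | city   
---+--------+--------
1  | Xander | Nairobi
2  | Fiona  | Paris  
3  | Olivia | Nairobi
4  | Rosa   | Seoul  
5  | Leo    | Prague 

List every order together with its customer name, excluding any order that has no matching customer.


INNER JOIN keeps only orders rows whose customer_id matches an id in customers. Walk through each order:
  - order 1 (Tablet): customer_id=2 -> matches Fiona
  - order 2 (Pen): customer_id=NULL, no match -> dropped
  - order 3 (Camera): customer_id=5 -> matches Leo
  - order 4 (Charger): customer_id=NULL, no match -> dropped
So 2 of 4 rows are dropped.

SQL:
SELECT a.product, b.name AS customer
FROM orders a
INNER JOIN customers b ON a.customer_id = b.id

Result:
product | customer
--------+---------
Tablet  | Fiona   
Camera  | Leo     


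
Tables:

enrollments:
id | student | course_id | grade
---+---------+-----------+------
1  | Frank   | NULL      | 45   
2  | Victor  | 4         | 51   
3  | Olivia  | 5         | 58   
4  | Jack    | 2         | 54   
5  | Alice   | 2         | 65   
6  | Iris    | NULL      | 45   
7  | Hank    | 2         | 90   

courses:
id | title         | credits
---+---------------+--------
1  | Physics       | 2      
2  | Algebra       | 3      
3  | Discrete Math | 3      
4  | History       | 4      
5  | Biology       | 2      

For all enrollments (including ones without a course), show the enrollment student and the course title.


LEFT JOIN keeps every row from enrollments (the left table); where course_id has no match in courses, the course columns become NULL. Walk through each enrollment:
  - enrollment 1 (Frank): course_id=NULL, no match -> kept with NULL
  - enrollment 2 (Victor): course_id=4 -> matches History
  - enrollment 3 (Olivia): course_id=5 -> matches Biology
  - enrollment 4 (Jack): course_id=2 -> matches Algebra
  - enrollment 5 (Alice): course_id=2 -> matches Algebra
  - enrollment 6 (Iris): course_id=NULL, no match -> kept with NULL
  - enrollment 7 (Hank): course_id=2 -> matches Algebra
All 7 rows appear; 2 have NULL course.

SQL:
SELECT a.student, b.title AS course
FROM enrollments a
LEFT JOIN courses b ON a.course_id = b.id

Result:
student | course 
--------+--------
Frank   | NULL   
Victor  | History
Olivia  | Biology
Jack    | Algebra
Alice   | Algebra
Iris    | NULL   
Hank    | Algebra


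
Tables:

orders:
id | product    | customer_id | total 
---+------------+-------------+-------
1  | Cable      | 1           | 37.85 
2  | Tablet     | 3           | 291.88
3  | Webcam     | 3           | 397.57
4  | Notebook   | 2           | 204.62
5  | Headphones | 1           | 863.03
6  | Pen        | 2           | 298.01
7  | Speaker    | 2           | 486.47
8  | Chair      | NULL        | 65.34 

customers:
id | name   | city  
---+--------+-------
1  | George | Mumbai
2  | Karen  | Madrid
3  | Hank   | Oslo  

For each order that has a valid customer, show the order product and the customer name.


INNER JOIN keeps only orders rows whose customer_id matches an id in customers. Walk through each order:
  - order 1 (Cable): customer_id=1 -> matches George
  - order 2 (Tablet): customer_id=3 -> matches Hank
  - order 3 (Webcam): customer_id=3 -> matches Hank
  - order 4 (Notebook): customer_id=2 -> matches Karen
  - order 5 (Headphones): customer_id=1 -> matches George
  - order 6 (Pen): customer_id=2 -> matches Karen
  - order 7 (Speaker): customer_id=2 -> matches Karen
  - order 8 (Chair): customer_id=NULL, no match -> dropped
So 1 of 8 rows is dropped.

SQL:
SELECT a.product, b.name AS customer
FROM orders a
INNER JOIN customers b ON a.customer_id = b.id

Result:
product    | customer
-----------+---------
Cable      | George  
Tablet     | Hank    
Webcam     | Hank    
Notebook   | Karen   
Headphones | George  
Pen        | Karen   
Speaker    | Karen   


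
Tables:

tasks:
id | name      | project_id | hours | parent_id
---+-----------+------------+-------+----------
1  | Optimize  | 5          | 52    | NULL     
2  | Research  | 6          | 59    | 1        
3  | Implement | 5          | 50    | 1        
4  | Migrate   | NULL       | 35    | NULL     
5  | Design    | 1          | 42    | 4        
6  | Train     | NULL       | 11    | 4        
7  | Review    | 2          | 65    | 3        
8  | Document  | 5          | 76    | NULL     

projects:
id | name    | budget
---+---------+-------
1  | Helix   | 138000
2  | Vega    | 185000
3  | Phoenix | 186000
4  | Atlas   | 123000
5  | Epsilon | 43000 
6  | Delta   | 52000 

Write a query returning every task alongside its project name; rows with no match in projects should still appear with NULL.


LEFT JOIN keeps every row from tasks (the left table); where project_id has no match in projects, the project columns become NULL. Walk through each task:
  - task 1 (Optimize): project_id=5 -> matches Epsilon
  - task 2 (Research): project_id=6 -> matches Delta
  - task 3 (Implement): project_id=5 -> matches Epsilon
  - task 4 (Migrate): project_id=NULL, no match -> kept with NULL
  - task 5 (Design): project_id=1 -> matches Helix
  - task 6 (Train): project_id=NULL, no match -> kept with NULL
  - task 7 (Review): project_id=2 -> matches Vega
  - task 8 (Document): project_id=5 -> matches Epsilon
All 8 rows appear; 2 have NULL project.

SQL:
SELECT a.name, b.name AS project
FROM tasks a
LEFT JOIN projects b ON a.project_id = b.id

Result:
name      | project
----------+--------
Optimize  | Epsilon
Research  | Delta  
Implement | Epsilon
Migrate   | NULL   
Design    | Helix  
Train     | NULL   
Review    | Vega   
Document  | Epsilon
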